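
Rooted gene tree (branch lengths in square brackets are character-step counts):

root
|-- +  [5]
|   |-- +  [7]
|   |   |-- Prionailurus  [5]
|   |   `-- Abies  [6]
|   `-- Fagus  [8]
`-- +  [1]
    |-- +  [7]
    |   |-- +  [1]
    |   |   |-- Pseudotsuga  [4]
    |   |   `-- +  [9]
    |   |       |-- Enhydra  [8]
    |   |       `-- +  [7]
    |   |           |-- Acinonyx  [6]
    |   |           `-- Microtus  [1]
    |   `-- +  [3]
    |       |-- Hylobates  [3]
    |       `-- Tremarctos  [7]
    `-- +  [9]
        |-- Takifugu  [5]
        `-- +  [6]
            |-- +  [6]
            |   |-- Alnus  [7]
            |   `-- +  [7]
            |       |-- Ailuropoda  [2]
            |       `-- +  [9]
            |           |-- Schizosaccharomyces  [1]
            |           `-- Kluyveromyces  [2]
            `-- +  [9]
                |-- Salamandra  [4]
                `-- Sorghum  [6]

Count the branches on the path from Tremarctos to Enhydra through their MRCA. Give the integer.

5

The MRCA of Tremarctos and Enhydra is the node subtending ((Pseudotsuga,(Enhydra,(Acinonyx,Microtus))),(Hylobates,Tremarctos)).
From Tremarctos up to that node: 2 branches. From Enhydra up to the same node: 3 branches. Total: 2 + 3 = 5.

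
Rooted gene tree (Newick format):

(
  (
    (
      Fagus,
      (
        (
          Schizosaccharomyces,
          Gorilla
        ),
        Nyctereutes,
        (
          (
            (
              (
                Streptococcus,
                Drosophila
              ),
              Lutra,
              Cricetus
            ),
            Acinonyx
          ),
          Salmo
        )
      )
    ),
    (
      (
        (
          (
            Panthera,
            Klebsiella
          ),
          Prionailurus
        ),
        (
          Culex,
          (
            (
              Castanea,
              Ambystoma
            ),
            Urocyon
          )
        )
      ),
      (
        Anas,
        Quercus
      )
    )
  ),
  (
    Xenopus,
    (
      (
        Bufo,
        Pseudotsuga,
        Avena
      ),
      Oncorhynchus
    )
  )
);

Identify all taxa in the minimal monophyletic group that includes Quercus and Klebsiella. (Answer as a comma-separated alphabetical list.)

Ambystoma, Anas, Castanea, Culex, Klebsiella, Panthera, Prionailurus, Quercus, Urocyon

Tracing Quercus: it sits inside (Anas,Quercus).
Tracing Klebsiella: it sits inside (Panthera,Klebsiella).
The smallest clade enclosing both is ((((Panthera,Klebsiella),Prionailurus),(Culex,((Castanea,Ambystoma),Urocyon))),(Anas,Quercus)); the answer is its 9 terminal taxa in alphabetical order.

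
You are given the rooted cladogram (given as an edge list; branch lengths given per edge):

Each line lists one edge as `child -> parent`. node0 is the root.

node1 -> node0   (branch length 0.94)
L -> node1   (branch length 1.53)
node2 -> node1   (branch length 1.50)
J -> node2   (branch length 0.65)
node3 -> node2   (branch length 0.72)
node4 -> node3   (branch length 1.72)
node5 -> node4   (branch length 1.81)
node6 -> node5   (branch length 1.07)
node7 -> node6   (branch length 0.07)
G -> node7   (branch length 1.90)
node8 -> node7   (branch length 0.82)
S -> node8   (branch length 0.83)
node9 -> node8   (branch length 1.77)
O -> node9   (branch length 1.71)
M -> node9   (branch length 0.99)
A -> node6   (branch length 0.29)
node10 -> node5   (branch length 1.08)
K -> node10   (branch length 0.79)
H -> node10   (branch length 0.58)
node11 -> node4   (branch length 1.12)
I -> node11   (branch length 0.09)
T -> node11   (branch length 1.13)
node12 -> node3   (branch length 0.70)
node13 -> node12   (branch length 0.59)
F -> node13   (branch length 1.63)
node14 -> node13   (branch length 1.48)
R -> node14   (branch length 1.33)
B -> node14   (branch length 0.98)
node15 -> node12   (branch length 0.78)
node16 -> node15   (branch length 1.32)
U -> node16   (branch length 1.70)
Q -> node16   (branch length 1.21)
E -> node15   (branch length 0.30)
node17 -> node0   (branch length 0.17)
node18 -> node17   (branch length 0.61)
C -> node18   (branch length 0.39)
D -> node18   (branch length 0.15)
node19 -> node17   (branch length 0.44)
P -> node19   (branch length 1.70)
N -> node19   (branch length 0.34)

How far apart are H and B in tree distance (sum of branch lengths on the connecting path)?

8.94

The path runs H → … → MRCA → … → B; the MRCA is the node subtending (((((G,(S,(O,M))),A),(K,H)),(I,T)),((F,(R,B)),((U,Q),E))).
Branch lengths along that path: 0.58 + 1.08 + 1.81 + 1.72 + 0.70 + 0.59 + 1.48 + 0.98 = 8.94.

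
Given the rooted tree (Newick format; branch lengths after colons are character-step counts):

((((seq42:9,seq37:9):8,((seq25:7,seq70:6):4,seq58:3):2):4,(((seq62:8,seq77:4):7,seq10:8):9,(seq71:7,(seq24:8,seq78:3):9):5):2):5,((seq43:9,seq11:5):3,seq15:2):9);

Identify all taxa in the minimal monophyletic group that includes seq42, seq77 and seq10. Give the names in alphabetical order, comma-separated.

Tracing seq42: it sits inside (seq42,seq37).
Tracing seq77: it sits inside (seq62,seq77).
Tracing seq10: it sits inside ((seq62,seq77),seq10).
The smallest clade enclosing all 3 is (((seq42,seq37),((seq25,seq70),seq58)),(((seq62,seq77),seq10),(seq71,(seq24,seq78)))); the answer is its 11 terminal taxa in alphabetical order.

seq10, seq24, seq25, seq37, seq42, seq58, seq62, seq70, seq71, seq77, seq78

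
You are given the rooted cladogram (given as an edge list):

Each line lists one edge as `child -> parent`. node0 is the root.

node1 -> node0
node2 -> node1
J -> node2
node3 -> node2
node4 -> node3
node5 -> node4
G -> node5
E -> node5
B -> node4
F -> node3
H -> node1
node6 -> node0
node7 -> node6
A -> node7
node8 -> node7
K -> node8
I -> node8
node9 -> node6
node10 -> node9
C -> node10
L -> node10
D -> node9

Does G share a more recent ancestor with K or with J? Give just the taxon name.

The MRCA of G and J subtends (J,(((G,E),B),F)) (5 taxa).
The MRCA of G and K is the root, subtending the entire tree (12 taxa).
The first is nested inside the second, so G shares a more recent common ancestor with J.

J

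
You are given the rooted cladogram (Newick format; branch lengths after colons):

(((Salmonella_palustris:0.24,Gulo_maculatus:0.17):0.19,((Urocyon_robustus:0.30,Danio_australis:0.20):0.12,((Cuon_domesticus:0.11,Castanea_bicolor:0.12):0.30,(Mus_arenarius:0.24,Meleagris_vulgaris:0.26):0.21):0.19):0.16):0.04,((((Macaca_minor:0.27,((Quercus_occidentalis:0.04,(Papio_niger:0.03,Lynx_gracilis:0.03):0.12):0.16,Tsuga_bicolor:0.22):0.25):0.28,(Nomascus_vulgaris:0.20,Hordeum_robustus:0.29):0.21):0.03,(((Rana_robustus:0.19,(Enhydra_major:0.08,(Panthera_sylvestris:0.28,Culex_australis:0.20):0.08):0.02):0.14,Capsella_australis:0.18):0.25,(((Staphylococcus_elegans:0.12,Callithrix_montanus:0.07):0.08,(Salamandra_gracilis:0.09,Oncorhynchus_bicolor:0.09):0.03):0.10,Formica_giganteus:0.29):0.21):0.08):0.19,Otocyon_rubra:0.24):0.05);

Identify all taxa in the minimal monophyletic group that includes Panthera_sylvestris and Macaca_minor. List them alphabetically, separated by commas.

Callithrix_montanus, Capsella_australis, Culex_australis, Enhydra_major, Formica_giganteus, Hordeum_robustus, Lynx_gracilis, Macaca_minor, Nomascus_vulgaris, Oncorhynchus_bicolor, Panthera_sylvestris, Papio_niger, Quercus_occidentalis, Rana_robustus, Salamandra_gracilis, Staphylococcus_elegans, Tsuga_bicolor

Tracing Panthera_sylvestris: it sits inside (Panthera_sylvestris,Culex_australis).
Tracing Macaca_minor: it sits inside (Macaca_minor,((Quercus_occidentalis,(Papio_niger,Lynx_gracilis)),Tsuga_bicolor)).
The smallest clade enclosing both is (((Macaca_minor,((Quercus_occidentalis,(Papio_niger,Lynx_gracilis)),Tsuga_bicolor)),(Nomascus_vulgaris,Hordeum_robustus)),(((Rana_robustus,(Enhydra_major,(Panthera_sylvestris,Culex_australis))),Capsella_australis),(((Staphylococcus_elegans,Callithrix_montanus),(Salamandra_gracilis,Oncorhynchus_bicolor)),Formica_giganteus))); the answer is its 17 terminal taxa in alphabetical order.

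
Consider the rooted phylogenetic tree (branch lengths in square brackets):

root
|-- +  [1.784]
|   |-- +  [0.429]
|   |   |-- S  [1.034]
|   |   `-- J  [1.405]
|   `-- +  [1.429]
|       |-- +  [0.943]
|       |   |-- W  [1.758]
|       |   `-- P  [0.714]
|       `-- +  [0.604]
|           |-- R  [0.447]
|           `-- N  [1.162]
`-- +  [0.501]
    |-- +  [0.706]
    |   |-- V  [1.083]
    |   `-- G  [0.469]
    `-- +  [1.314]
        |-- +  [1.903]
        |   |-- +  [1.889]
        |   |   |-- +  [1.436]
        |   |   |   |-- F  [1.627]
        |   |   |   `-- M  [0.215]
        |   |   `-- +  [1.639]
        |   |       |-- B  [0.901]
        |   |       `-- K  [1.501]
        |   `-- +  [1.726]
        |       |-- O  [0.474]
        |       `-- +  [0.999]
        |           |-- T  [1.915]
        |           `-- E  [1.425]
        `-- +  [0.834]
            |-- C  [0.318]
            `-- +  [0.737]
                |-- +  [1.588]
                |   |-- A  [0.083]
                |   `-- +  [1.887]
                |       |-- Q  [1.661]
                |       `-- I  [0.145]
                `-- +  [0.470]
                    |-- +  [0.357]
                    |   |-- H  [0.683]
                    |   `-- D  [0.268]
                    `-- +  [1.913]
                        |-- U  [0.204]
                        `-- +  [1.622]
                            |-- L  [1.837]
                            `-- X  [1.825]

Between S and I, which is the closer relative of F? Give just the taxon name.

I

The MRCA of F and I subtends ((((F,M),(B,K)),(O,(T,E))),(C,((A,(Q,I)),((H,D),(U,(L,X)))))) (16 taxa).
The MRCA of F and S is the root, subtending the entire tree (24 taxa).
The first is nested inside the second, so F shares a more recent common ancestor with I.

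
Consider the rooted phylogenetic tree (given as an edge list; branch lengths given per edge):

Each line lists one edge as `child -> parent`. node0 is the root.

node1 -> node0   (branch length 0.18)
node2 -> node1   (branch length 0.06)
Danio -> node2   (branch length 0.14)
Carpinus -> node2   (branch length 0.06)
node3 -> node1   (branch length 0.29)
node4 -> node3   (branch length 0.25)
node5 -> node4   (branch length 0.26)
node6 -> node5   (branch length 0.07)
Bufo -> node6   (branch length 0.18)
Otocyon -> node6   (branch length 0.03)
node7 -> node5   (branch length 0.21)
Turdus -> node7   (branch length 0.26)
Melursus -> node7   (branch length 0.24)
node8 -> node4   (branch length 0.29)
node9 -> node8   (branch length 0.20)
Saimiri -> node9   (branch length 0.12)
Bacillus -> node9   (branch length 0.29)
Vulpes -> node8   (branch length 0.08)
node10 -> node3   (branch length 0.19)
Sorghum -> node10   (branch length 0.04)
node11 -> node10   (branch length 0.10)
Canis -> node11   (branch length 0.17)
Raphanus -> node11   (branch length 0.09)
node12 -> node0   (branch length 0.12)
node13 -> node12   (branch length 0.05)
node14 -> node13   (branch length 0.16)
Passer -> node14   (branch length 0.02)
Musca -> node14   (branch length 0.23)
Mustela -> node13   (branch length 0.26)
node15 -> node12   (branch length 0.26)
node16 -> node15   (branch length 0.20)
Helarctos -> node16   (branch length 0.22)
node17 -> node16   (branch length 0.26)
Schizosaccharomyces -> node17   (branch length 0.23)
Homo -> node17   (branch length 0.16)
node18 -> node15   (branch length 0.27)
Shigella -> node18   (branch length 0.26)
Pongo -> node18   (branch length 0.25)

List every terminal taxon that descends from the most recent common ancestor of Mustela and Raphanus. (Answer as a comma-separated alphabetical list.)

Tracing Mustela: it sits inside ((Passer,Musca),Mustela).
Tracing Raphanus: it sits inside (Canis,Raphanus).
The smallest clade enclosing both is the whole tree (their MRCA is the root), so the answer is all 20 tips in alphabetical order.

Bacillus, Bufo, Canis, Carpinus, Danio, Helarctos, Homo, Melursus, Musca, Mustela, Otocyon, Passer, Pongo, Raphanus, Saimiri, Schizosaccharomyces, Shigella, Sorghum, Turdus, Vulpes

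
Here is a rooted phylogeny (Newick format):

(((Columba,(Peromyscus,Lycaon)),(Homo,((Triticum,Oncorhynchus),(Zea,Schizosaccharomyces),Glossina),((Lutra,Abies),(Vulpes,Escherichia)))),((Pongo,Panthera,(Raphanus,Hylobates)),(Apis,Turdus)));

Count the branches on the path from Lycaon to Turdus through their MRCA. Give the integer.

The MRCA of Lycaon and Turdus is the root of the tree.
From Lycaon up to that node: 4 branches. From Turdus up to the same node: 3 branches. Total: 4 + 3 = 7.

7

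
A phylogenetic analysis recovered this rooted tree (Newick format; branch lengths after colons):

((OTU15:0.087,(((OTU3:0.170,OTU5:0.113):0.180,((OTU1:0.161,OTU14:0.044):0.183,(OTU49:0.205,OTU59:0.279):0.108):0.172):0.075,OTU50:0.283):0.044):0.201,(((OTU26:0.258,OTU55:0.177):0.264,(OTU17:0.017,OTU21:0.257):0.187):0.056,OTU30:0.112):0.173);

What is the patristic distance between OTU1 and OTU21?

1.509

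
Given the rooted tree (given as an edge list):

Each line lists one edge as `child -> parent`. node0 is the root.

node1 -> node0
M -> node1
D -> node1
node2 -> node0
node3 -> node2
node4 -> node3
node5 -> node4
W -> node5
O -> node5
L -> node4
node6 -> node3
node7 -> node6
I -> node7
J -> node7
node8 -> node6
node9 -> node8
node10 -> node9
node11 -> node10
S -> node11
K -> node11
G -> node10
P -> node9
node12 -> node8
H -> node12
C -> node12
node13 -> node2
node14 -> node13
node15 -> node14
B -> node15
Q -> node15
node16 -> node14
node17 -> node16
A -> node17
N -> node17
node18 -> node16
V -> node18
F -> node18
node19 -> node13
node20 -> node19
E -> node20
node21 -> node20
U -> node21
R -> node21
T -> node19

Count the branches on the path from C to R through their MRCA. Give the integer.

The MRCA of C and R is the node subtending ((((W,O),L),((I,J),((((S,K),G),P),(H,C)))),(((B,Q),((A,N),(V,F))),((E,(U,R)),T))).
From C up to that node: 5 branches. From R up to the same node: 5 branches. Total: 5 + 5 = 10.

10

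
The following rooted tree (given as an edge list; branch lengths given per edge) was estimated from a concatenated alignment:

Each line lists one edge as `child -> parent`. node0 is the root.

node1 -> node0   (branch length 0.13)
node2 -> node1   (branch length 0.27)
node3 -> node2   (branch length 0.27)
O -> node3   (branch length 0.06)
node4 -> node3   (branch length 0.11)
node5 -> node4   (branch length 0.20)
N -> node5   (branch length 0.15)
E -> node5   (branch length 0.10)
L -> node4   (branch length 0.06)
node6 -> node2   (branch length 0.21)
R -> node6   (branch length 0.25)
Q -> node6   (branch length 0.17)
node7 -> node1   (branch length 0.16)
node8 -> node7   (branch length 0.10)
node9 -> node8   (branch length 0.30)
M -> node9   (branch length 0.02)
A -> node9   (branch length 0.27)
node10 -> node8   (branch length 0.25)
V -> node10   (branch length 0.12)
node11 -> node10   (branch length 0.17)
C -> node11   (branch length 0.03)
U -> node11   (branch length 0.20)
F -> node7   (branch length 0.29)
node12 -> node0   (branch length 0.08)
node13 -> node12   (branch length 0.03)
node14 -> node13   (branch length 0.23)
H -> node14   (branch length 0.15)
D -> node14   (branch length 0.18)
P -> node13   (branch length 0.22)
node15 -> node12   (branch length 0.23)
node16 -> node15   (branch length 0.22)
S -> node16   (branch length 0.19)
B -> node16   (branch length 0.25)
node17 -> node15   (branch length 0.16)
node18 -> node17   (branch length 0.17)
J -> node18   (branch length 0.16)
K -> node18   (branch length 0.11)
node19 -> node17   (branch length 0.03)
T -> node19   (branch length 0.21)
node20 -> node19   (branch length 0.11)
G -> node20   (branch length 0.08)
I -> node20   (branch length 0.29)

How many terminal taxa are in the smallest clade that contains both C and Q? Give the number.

12

The MRCA of C and Q is the node subtending (((O,((N,E),L)),(R,Q)),(((M,A),(V,(C,U))),F)).
That clade contains 12 terminal taxa: A, C, E, F, L, M, N, O, Q, R, U, V.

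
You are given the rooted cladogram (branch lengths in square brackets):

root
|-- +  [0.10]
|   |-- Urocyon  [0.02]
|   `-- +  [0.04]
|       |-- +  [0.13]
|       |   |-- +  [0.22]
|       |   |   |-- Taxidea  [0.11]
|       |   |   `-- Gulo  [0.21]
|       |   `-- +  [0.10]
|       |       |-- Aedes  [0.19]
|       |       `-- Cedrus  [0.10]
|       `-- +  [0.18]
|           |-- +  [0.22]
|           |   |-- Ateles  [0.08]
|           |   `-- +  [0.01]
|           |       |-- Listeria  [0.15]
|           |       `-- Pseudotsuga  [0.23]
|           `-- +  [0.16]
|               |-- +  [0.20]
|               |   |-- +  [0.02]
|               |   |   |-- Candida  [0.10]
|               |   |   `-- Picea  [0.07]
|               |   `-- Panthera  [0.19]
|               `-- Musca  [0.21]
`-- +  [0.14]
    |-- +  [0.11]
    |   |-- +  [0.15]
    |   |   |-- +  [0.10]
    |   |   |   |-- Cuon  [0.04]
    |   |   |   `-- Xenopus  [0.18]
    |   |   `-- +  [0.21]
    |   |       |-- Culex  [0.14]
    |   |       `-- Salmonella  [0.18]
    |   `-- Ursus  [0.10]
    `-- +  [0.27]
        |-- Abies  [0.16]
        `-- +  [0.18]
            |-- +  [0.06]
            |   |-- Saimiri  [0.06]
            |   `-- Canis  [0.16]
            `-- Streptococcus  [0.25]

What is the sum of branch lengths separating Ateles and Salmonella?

1.41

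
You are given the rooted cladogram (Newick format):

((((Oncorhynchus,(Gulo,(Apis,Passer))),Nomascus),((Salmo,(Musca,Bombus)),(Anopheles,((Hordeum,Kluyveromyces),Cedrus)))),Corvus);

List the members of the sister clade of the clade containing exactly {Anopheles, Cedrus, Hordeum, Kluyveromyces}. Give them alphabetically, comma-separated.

The clade containing exactly {Anopheles, Cedrus, Hordeum, Kluyveromyces} attaches to the tree at the node subtending ((Salmo,(Musca,Bombus)),(Anopheles,((Hordeum,Kluyveromyces),Cedrus))).
The other lineage descending from that same node — the sister group — is (Salmo,(Musca,Bombus)); its 3 tips in alphabetical order are the answer.

Bombus, Musca, Salmo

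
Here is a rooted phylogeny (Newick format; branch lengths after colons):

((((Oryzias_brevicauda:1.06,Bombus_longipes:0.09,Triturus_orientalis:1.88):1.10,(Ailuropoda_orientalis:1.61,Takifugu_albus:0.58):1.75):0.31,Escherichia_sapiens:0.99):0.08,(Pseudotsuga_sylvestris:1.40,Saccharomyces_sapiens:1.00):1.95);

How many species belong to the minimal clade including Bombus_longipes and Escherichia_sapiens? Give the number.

The MRCA of Bombus_longipes and Escherichia_sapiens is the node subtending (((Oryzias_brevicauda,Bombus_longipes,Triturus_orientalis),(Ailuropoda_orientalis,Takifugu_albus)),Escherichia_sapiens).
That clade contains 6 terminal taxa: Ailuropoda_orientalis, Bombus_longipes, Escherichia_sapiens, Oryzias_brevicauda, Takifugu_albus, Triturus_orientalis.

6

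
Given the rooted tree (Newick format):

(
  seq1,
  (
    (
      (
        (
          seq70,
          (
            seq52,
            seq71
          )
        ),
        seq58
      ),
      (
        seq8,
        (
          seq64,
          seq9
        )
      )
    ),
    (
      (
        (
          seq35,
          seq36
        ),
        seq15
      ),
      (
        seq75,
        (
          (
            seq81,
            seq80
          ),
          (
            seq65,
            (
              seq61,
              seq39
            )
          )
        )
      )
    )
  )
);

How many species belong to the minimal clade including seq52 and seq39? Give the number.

The MRCA of seq52 and seq39 is the node subtending ((((seq70,(seq52,seq71)),seq58),(seq8,(seq64,seq9))),(((seq35,seq36),seq15),(seq75,((seq81,seq80),(seq65,(seq61,seq39)))))).
That clade contains 16 terminal taxa: seq15, seq35, seq36, seq39, seq52, seq58, seq61, seq64, seq65, seq70, seq71, seq75, seq8, seq80, seq81, seq9.

16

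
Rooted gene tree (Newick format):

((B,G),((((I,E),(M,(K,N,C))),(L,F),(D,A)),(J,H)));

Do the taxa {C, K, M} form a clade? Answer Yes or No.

The MRCA of the listed taxa subtends (M,(K,N,C)).
That clade also contains N, which is not in the proposed group, so the group is not monophyletic.

No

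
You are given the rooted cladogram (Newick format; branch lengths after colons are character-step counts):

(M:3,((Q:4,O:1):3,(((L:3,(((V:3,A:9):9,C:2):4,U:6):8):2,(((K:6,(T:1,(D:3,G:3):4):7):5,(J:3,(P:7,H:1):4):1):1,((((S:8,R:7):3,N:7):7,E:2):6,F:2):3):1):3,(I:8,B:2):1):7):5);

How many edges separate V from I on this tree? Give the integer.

The MRCA of V and I is the node subtending (((L,(((V,A),C),U)),(((K,(T,(D,G))),(J,(P,H))),((((S,R),N),E),F))),(I,B)).
From V up to that node: 6 branches. From I up to the same node: 2 branches. Total: 6 + 2 = 8.

8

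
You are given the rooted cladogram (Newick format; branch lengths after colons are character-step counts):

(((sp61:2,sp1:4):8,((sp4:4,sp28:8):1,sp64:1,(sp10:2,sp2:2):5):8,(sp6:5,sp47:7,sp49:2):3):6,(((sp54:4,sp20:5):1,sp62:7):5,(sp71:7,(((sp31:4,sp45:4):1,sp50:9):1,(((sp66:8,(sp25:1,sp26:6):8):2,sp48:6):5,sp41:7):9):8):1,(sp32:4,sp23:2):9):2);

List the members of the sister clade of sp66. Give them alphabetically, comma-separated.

sp66 attaches to the tree at the node subtending (sp66,(sp25,sp26)).
The other lineage descending from that same node — the sister group — is (sp25,sp26); its 2 tips in alphabetical order are the answer.

sp25, sp26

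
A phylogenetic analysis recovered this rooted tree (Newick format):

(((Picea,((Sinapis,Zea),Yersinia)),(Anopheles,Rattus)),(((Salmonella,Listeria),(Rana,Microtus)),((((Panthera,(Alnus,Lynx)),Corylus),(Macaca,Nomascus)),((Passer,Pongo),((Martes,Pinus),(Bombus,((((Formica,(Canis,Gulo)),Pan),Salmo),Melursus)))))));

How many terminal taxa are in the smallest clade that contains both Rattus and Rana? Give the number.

27

The MRCA of Rattus and Rana is the root, so the clade is the entire tree.
That clade contains 27 terminal taxa: Alnus, Anopheles, Bombus, Canis, Corylus, Formica, Gulo, Listeria, Lynx, Macaca, Martes, Melursus, Microtus, Nomascus, Pan, Panthera, Passer, Picea, Pinus, Pongo, Rana, Rattus, Salmo, Salmonella, Sinapis, Yersinia, Zea.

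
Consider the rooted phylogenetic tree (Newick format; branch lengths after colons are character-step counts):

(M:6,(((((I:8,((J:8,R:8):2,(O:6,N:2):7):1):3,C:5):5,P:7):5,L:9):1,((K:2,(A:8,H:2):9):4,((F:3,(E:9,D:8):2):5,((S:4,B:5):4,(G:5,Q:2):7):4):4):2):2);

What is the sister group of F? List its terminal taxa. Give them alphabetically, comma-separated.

F attaches to the tree at the node subtending (F,(E,D)).
The other lineage descending from that same node — the sister group — is (E,D); its 2 tips in alphabetical order are the answer.

D, E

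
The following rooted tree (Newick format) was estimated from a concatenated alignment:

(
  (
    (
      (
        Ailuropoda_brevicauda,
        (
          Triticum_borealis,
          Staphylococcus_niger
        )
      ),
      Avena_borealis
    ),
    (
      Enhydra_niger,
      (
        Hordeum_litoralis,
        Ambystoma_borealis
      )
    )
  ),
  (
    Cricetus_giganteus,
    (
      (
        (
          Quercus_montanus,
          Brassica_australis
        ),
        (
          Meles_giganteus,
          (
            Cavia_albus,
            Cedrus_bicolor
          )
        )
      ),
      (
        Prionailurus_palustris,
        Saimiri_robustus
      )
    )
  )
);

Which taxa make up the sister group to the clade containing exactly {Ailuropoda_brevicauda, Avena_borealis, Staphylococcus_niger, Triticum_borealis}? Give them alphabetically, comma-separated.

The clade containing exactly {Ailuropoda_brevicauda, Avena_borealis, Staphylococcus_niger, Triticum_borealis} attaches to the tree at the node subtending (((Ailuropoda_brevicauda,(Triticum_borealis,Staphylococcus_niger)),Avena_borealis),(Enhydra_niger,(Hordeum_litoralis,Ambystoma_borealis))).
The other lineage descending from that same node — the sister group — is (Enhydra_niger,(Hordeum_litoralis,Ambystoma_borealis)); its 3 tips in alphabetical order are the answer.

Ambystoma_borealis, Enhydra_niger, Hordeum_litoralis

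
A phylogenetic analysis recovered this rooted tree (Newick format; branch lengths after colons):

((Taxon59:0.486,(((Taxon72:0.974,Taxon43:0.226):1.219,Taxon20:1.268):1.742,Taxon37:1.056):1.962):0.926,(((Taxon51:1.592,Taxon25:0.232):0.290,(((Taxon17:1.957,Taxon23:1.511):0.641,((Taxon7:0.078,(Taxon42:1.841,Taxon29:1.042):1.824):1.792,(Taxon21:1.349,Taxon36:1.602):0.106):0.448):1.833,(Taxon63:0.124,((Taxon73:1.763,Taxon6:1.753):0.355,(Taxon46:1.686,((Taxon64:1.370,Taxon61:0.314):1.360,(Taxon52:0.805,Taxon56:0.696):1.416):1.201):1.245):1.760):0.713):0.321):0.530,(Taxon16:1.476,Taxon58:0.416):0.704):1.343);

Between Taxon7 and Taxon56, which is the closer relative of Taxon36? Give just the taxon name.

Taxon7

The MRCA of Taxon36 and Taxon7 subtends ((Taxon7,(Taxon42,Taxon29)),(Taxon21,Taxon36)) (5 taxa).
The MRCA of Taxon36 and Taxon56 subtends (((Taxon17,Taxon23),((Taxon7,(Taxon42,Taxon29)),(Taxon21,Taxon36))),(Taxon63,((Taxon73,Taxon6),(Taxon46,((Taxon64,Taxon61),(Taxon52,Taxon56)))))) (15 taxa).
The first is nested inside the second, so Taxon36 shares a more recent common ancestor with Taxon7.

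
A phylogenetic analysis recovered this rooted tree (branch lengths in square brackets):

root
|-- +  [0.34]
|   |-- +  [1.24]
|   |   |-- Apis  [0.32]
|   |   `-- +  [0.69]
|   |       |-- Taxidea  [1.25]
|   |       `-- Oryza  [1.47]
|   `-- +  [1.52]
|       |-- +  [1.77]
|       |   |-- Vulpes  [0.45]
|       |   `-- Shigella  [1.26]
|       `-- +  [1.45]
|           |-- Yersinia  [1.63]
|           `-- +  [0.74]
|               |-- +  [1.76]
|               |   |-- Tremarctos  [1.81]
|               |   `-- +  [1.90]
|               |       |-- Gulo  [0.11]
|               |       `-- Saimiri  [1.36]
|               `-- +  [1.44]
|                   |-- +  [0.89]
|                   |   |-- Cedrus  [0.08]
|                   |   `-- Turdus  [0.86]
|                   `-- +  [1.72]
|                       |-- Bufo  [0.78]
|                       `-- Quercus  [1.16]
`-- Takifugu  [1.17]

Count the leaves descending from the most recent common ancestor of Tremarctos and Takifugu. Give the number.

The MRCA of Tremarctos and Takifugu is the root, so the clade is the entire tree.
That clade contains 14 terminal taxa: Apis, Bufo, Cedrus, Gulo, Oryza, Quercus, Saimiri, Shigella, Takifugu, Taxidea, Tremarctos, Turdus, Vulpes, Yersinia.

14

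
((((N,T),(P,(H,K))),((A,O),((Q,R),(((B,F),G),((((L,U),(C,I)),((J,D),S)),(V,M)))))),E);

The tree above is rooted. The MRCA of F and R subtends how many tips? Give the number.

14

The MRCA of F and R is the node subtending ((Q,R),(((B,F),G),((((L,U),(C,I)),((J,D),S)),(V,M)))).
That clade contains 14 terminal taxa: B, C, D, F, G, I, J, L, M, Q, R, S, U, V.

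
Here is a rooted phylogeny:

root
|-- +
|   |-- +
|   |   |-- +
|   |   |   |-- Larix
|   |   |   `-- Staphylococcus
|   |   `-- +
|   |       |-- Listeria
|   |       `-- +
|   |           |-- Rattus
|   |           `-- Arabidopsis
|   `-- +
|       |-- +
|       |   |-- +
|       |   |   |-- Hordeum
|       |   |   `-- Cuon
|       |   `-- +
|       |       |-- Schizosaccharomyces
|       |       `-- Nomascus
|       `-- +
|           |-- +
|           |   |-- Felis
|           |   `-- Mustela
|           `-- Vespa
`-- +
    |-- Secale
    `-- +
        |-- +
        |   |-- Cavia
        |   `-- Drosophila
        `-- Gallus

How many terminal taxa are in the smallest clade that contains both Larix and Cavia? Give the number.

16

The MRCA of Larix and Cavia is the root, so the clade is the entire tree.
That clade contains 16 terminal taxa: Arabidopsis, Cavia, Cuon, Drosophila, Felis, Gallus, Hordeum, Larix, Listeria, Mustela, Nomascus, Rattus, Schizosaccharomyces, Secale, Staphylococcus, Vespa.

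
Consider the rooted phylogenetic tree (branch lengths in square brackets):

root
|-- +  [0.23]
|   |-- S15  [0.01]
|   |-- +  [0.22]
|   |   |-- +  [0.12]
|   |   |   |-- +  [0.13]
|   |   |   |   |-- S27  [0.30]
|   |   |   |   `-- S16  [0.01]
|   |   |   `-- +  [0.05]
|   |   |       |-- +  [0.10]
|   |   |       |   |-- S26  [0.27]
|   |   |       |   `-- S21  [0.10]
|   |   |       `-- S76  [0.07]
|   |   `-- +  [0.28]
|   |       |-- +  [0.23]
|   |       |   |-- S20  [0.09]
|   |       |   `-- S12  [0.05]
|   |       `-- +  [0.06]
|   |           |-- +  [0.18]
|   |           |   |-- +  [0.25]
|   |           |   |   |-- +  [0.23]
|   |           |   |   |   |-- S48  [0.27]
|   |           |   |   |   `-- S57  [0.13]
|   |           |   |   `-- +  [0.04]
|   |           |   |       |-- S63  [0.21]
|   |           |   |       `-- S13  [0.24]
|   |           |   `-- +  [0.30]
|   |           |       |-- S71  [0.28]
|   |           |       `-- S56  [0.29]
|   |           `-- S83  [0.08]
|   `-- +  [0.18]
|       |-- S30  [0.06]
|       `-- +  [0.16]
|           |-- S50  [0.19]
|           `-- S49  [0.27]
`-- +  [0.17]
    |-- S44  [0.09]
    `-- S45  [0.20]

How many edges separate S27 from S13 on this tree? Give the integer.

The MRCA of S27 and S13 is the node subtending (((S27,S16),((S26,S21),S76)),((S20,S12),((((S48,S57),(S63,S13)),(S71,S56)),S83))).
From S27 up to that node: 3 branches. From S13 up to the same node: 6 branches. Total: 3 + 6 = 9.

9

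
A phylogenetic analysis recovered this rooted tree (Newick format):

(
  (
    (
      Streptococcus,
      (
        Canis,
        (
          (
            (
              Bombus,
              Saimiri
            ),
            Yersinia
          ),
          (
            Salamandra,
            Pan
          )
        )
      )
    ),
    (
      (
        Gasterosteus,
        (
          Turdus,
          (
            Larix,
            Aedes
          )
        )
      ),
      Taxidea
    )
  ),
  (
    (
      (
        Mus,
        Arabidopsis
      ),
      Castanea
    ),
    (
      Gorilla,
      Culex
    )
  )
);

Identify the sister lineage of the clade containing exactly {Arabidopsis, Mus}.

Castanea

The clade containing exactly {Arabidopsis, Mus} attaches to the tree at the node subtending ((Mus,Arabidopsis),Castanea).
The other lineage descending from that same node — the sister group — is the single tip Castanea.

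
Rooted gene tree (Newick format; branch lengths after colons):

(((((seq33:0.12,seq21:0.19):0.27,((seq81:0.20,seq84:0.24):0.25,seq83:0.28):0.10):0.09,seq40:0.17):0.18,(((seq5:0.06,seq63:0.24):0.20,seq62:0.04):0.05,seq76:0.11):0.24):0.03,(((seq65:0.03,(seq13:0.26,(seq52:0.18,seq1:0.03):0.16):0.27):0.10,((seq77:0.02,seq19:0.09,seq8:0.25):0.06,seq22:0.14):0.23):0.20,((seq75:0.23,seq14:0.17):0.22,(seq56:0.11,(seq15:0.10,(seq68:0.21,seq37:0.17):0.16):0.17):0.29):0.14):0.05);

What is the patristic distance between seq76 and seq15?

1.13

The path runs seq76 → … → MRCA → … → seq15; the MRCA is the root of the tree.
Branch lengths along that path: 0.11 + 0.24 + 0.03 + 0.05 + 0.14 + 0.29 + 0.17 + 0.10 = 1.13.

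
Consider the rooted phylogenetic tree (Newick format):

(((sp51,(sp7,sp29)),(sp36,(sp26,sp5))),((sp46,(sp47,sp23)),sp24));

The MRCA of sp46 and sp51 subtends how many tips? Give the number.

10

The MRCA of sp46 and sp51 is the root, so the clade is the entire tree.
That clade contains 10 terminal taxa: sp23, sp24, sp26, sp29, sp36, sp46, sp47, sp5, sp51, sp7.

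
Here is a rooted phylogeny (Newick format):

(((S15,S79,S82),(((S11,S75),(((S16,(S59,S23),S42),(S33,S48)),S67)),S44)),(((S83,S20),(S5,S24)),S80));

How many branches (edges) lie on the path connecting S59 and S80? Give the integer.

10

The MRCA of S59 and S80 is the root of the tree.
From S59 up to that node: 8 branches. From S80 up to the same node: 2 branches. Total: 8 + 2 = 10.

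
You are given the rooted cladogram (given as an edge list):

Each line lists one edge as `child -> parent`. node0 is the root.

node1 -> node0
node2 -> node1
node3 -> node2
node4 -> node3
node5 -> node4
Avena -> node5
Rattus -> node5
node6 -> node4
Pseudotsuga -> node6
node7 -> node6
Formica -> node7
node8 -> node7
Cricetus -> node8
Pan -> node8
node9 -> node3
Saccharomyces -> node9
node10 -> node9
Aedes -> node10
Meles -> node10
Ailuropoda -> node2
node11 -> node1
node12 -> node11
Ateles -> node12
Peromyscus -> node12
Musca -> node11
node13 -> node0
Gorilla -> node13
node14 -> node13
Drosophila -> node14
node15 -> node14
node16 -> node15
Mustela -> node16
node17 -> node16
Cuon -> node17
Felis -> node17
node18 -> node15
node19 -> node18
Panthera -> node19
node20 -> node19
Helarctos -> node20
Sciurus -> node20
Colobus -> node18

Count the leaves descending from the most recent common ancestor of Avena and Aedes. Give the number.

9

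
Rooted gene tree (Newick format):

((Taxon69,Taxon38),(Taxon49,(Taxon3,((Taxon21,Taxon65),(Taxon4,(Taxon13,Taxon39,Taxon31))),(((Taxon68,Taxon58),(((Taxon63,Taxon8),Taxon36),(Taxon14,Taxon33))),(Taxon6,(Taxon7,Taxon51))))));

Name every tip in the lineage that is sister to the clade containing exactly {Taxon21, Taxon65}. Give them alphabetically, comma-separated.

The clade containing exactly {Taxon21, Taxon65} attaches to the tree at the node subtending ((Taxon21,Taxon65),(Taxon4,(Taxon13,Taxon39,Taxon31))).
The other lineage descending from that same node — the sister group — is (Taxon4,(Taxon13,Taxon39,Taxon31)); its 4 tips in alphabetical order are the answer.

Taxon13, Taxon31, Taxon39, Taxon4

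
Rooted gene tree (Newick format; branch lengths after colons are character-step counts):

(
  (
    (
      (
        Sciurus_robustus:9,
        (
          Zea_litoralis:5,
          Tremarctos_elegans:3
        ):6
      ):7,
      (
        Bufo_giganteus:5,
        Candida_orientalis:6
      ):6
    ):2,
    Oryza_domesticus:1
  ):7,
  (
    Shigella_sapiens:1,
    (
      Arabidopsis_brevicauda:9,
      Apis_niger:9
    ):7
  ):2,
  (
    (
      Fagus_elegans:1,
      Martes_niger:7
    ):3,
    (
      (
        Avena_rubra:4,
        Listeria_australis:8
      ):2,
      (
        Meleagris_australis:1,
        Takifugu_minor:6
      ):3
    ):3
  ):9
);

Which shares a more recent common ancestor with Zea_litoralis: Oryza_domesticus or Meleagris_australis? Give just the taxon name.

The MRCA of Zea_litoralis and Oryza_domesticus subtends (((Sciurus_robustus,(Zea_litoralis,Tremarctos_elegans)),(Bufo_giganteus,Candida_orientalis)),Oryza_domesticus) (6 taxa).
The MRCA of Zea_litoralis and Meleagris_australis is the root, subtending the entire tree (15 taxa).
The first is nested inside the second, so Zea_litoralis shares a more recent common ancestor with Oryza_domesticus.

Oryza_domesticus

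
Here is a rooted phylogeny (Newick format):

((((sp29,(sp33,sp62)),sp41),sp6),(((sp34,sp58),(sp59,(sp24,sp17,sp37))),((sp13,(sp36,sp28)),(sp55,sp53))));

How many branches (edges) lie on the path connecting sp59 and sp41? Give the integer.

The MRCA of sp59 and sp41 is the root of the tree.
From sp59 up to that node: 4 branches. From sp41 up to the same node: 3 branches. Total: 4 + 3 = 7.

7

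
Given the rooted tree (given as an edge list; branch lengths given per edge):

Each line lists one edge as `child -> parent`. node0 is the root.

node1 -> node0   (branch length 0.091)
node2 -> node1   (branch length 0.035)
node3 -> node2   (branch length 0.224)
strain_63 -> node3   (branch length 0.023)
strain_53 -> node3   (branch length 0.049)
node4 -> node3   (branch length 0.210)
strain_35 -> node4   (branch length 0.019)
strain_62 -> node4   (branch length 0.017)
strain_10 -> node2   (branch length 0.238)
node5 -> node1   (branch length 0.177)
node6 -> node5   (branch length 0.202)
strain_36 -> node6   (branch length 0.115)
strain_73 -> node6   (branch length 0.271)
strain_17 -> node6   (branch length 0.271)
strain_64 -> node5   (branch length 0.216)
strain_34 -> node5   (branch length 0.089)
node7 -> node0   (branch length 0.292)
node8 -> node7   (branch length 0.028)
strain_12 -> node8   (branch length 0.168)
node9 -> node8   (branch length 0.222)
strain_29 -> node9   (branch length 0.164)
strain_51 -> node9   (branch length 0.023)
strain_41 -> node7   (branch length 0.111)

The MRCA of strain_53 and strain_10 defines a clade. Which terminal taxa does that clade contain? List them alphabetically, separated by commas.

Tracing strain_53: it sits inside (strain_63,strain_53,(strain_35,strain_62)).
Tracing strain_10: it sits inside ((strain_63,strain_53,(strain_35,strain_62)),strain_10).
The smallest clade enclosing both is ((strain_63,strain_53,(strain_35,strain_62)),strain_10); the answer is its 5 terminal taxa in alphabetical order.

strain_10, strain_35, strain_53, strain_62, strain_63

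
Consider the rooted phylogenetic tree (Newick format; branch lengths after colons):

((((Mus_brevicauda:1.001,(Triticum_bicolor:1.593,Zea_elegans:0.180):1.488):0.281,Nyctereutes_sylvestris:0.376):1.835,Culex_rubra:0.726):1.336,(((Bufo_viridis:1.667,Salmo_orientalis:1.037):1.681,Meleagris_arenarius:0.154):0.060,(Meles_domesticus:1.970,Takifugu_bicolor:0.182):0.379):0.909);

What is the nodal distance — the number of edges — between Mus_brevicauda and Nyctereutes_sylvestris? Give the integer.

The MRCA of Mus_brevicauda and Nyctereutes_sylvestris is the node subtending ((Mus_brevicauda,(Triticum_bicolor,Zea_elegans)),Nyctereutes_sylvestris).
From Mus_brevicauda up to that node: 2 branches. From Nyctereutes_sylvestris up to the same node: 1 branch. Total: 2 + 1 = 3.

3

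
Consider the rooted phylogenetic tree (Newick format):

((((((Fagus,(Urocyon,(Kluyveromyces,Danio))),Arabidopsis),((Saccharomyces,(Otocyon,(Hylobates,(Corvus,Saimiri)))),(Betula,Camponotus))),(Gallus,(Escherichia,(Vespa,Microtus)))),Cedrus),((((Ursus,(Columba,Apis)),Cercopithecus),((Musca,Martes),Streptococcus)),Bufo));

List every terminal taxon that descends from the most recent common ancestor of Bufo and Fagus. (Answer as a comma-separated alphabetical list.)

Apis, Arabidopsis, Betula, Bufo, Camponotus, Cedrus, Cercopithecus, Columba, Corvus, Danio, Escherichia, Fagus, Gallus, Hylobates, Kluyveromyces, Martes, Microtus, Musca, Otocyon, Saccharomyces, Saimiri, Streptococcus, Urocyon, Ursus, Vespa

Tracing Bufo: it sits inside ((((Ursus,(Columba,Apis)),Cercopithecus),((Musca,Martes),Streptococcus)),Bufo).
Tracing Fagus: it sits inside (Fagus,(Urocyon,(Kluyveromyces,Danio))).
The smallest clade enclosing both is the whole tree (their MRCA is the root), so the answer is all 25 tips in alphabetical order.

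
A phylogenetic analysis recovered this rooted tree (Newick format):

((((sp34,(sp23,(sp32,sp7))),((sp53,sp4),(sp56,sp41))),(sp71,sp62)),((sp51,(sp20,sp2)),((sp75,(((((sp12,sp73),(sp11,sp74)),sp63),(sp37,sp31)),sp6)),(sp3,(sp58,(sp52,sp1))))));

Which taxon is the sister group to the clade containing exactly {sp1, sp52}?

sp58

The clade containing exactly {sp1, sp52} attaches to the tree at the node subtending (sp58,(sp52,sp1)).
The other lineage descending from that same node — the sister group — is the single tip sp58.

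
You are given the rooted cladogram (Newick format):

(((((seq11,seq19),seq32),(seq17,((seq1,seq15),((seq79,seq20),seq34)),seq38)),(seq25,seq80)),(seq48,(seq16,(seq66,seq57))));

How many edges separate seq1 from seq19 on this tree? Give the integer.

7

The MRCA of seq1 and seq19 is the node subtending (((seq11,seq19),seq32),(seq17,((seq1,seq15),((seq79,seq20),seq34)),seq38)).
From seq1 up to that node: 4 branches. From seq19 up to the same node: 3 branches. Total: 4 + 3 = 7.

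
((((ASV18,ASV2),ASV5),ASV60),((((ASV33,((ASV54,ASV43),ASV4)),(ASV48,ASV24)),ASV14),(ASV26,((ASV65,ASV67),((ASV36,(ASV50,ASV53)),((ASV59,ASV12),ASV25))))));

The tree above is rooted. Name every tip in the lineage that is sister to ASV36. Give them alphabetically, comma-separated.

ASV50, ASV53

ASV36 attaches to the tree at the node subtending (ASV36,(ASV50,ASV53)).
The other lineage descending from that same node — the sister group — is (ASV50,ASV53); its 2 tips in alphabetical order are the answer.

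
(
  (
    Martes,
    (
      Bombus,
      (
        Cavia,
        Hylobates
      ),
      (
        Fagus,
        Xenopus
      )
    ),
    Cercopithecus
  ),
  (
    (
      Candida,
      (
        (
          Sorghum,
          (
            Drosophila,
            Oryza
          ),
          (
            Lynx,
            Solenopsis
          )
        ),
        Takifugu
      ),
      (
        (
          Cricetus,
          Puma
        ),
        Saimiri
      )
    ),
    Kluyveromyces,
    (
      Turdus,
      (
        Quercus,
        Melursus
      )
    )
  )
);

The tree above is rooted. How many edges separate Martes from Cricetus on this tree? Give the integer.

The MRCA of Martes and Cricetus is the root of the tree.
From Martes up to that node: 2 branches. From Cricetus up to the same node: 5 branches. Total: 2 + 5 = 7.

7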